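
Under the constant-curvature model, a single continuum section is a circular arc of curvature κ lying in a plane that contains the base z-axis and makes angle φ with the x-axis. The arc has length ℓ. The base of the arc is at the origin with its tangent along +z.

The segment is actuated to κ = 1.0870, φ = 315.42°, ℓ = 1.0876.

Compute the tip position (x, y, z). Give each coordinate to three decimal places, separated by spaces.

θ = κ·ℓ = 1.0870 × 1.0876 = 1.18222 rad
ρ = (1 − cos θ)/κ = (1 − 0.37887)/1.0870 = 0.57142
z = sin θ / κ = 0.92545/1.0870 = 0.85138
x = ρ cos φ = 0.57142 × cos(315.42°) = 0.40700
y = ρ sin φ = 0.57142 × sin(315.42°) = -0.40108

0.407 -0.401 0.851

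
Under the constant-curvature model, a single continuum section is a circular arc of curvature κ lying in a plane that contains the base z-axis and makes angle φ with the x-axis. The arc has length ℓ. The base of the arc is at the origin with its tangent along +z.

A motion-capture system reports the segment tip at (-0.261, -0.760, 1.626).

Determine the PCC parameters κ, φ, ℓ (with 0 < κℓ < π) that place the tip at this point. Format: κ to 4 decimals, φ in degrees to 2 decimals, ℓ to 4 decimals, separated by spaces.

0.4886 251.05 1.8790

ρ = √(x²+y²) = √(-0.261² + -0.760²) = 0.80357
φ = atan2(y, x) mod 360° = atan2(-0.760, -0.261) = 251.0464°
|p|² = ρ² + z² = 0.80357² + 1.626² = 3.28960
κ = 2ρ / |p|² = 2×0.80357 / 3.28960 = 0.48855
θ = 2·atan2(ρ, z) = 2·atan2(0.80357, 1.626) = 0.91799 rad
ℓ = θ/κ = 0.91799/0.48855 = 1.87901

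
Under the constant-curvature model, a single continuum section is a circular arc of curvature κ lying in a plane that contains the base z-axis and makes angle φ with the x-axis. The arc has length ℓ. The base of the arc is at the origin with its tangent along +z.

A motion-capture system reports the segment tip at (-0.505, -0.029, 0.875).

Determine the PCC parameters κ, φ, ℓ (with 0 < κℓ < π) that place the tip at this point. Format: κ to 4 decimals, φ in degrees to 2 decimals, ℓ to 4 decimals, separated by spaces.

0.9904 183.29 1.0585

ρ = √(x²+y²) = √(-0.505² + -0.029²) = 0.50583
φ = atan2(y, x) mod 360° = atan2(-0.029, -0.505) = 183.2866°
|p|² = ρ² + z² = 0.50583² + 0.875² = 1.02149
κ = 2ρ / |p|² = 2×0.50583 / 1.02149 = 0.99038
θ = 2·atan2(ρ, z) = 2·atan2(0.50583, 0.875) = 1.04831 rad
ℓ = θ/κ = 1.04831/0.99038 = 1.05850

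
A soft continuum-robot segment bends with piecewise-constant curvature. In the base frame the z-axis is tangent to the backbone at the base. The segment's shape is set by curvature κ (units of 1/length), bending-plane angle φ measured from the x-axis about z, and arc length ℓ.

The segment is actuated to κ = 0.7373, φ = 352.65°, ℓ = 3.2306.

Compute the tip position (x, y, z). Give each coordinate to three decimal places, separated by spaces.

2.320 -0.299 0.934

θ = κ·ℓ = 0.7373 × 3.2306 = 2.38192 rad
ρ = (1 − cos θ)/κ = (1 − -0.72506)/0.7373 = 2.33970
z = sin θ / κ = 0.68868/0.7373 = 0.93406
x = ρ cos φ = 2.33970 × cos(352.65°) = 2.32048
y = ρ sin φ = 2.33970 × sin(352.65°) = -0.29932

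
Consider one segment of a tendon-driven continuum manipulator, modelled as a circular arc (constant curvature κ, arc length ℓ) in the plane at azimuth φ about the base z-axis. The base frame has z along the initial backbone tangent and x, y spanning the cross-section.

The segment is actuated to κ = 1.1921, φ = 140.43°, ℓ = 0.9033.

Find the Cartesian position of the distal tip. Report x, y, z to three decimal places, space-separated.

-0.340 0.281 0.739

θ = κ·ℓ = 1.1921 × 0.9033 = 1.07682 rad
ρ = (1 − cos θ)/κ = (1 − 0.47413)/1.1921 = 0.44113
z = sin θ / κ = 0.88046/1.1921 = 0.73858
x = ρ cos φ = 0.44113 × cos(140.43°) = -0.34004
y = ρ sin φ = 0.44113 × sin(140.43°) = 0.28101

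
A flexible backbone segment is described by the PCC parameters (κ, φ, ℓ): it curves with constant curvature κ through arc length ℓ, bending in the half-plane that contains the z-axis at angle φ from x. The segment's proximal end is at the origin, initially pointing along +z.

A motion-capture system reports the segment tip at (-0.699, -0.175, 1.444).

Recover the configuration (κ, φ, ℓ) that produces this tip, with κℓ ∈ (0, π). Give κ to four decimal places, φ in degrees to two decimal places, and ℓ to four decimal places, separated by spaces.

ρ = √(x²+y²) = √(-0.699² + -0.175²) = 0.72057
φ = atan2(y, x) mod 360° = atan2(-0.175, -0.699) = 194.0555°
|p|² = ρ² + z² = 0.72057² + 1.444² = 2.60436
κ = 2ρ / |p|² = 2×0.72057 / 2.60436 = 0.55336
θ = 2·atan2(ρ, z) = 2·atan2(0.72057, 1.444) = 0.92571 rad
ℓ = θ/κ = 0.92571/0.55336 = 1.67290

0.5534 194.06 1.6729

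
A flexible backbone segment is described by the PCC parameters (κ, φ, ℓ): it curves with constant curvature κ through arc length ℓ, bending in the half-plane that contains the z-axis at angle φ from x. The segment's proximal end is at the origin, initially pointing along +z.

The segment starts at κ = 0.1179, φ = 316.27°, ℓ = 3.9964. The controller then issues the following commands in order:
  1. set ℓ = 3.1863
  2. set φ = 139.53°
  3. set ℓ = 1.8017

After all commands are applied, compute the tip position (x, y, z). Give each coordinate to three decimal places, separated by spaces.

-0.145 0.124 1.788

initial: κ=0.1179, φ=316.27°, ℓ=3.9964
cmd 1: set ℓ=3.1863 → (κ,φ,ℓ)=(0.1179,316.27°,3.1863) → tip=(0.4274,-0.4089,3.1119)
cmd 2: set φ=139.53° → (κ,φ,ℓ)=(0.1179,139.53°,3.1863) → tip=(-0.4500,0.3839,3.1119)
cmd 3: set ℓ=1.8017 → (κ,φ,ℓ)=(0.1179,139.53°,1.8017) → tip=(-0.1450,0.1237,1.7882)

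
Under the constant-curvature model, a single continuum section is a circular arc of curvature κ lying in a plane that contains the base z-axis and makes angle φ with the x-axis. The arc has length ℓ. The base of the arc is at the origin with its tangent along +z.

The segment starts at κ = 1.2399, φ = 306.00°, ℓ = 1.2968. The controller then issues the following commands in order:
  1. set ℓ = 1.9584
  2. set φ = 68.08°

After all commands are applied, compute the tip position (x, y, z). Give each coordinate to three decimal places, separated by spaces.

0.529 1.314 0.528

initial: κ=1.2399, φ=306.00°, ℓ=1.2968
cmd 1: set ℓ=1.9584 → (κ,φ,ℓ)=(1.2399,306.00°,1.9584) → tip=(0.8325,-1.1459,0.5278)
cmd 2: set φ=68.08° → (κ,φ,ℓ)=(1.2399,68.08°,1.9584) → tip=(0.5287,1.3140,0.5278)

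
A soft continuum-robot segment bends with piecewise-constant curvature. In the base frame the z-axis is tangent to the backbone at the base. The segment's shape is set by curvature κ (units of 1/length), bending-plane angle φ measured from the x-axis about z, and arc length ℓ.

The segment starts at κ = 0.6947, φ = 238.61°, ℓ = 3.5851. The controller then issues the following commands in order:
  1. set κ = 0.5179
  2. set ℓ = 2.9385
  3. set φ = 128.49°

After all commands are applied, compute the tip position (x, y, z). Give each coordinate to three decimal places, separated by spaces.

initial: κ=0.6947, φ=238.61°, ℓ=3.5851
cmd 1: set κ=0.5179 → (κ,φ,ℓ)=(0.5179,238.61°,3.5851) → tip=(-1.2894,-2.1132,1.8525)
cmd 2: set ℓ=2.9385 → (κ,φ,ℓ)=(0.5179,238.61°,2.9385) → tip=(-0.9565,-1.5676,1.9286)
cmd 3: set φ=128.49° → (κ,φ,ℓ)=(0.5179,128.49°,2.9385) → tip=(-1.1429,1.4374,1.9286)

-1.143 1.437 1.929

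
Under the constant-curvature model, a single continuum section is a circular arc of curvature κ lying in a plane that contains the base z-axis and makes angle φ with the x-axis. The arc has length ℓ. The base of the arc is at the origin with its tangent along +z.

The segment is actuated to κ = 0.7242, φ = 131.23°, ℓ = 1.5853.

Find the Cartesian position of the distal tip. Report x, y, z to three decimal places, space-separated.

-0.537 0.612 1.259

θ = κ·ℓ = 0.7242 × 1.5853 = 1.14807 rad
ρ = (1 − cos θ)/κ = (1 − 0.41024)/0.7242 = 0.81435
z = sin θ / κ = 0.91198/0.7242 = 1.25929
x = ρ cos φ = 0.81435 × cos(131.23°) = -0.53673
y = ρ sin φ = 0.81435 × sin(131.23°) = 0.61245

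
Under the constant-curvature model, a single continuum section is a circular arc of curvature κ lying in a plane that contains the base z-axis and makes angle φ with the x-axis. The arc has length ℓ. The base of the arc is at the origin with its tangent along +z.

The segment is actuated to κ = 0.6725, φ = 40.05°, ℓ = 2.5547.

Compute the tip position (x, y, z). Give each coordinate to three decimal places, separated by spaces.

θ = κ·ℓ = 0.6725 × 2.5547 = 1.71804 rad
ρ = (1 − cos θ)/κ = (1 − -0.14671)/0.6725 = 1.70514
z = sin θ / κ = 0.98918/0.6725 = 1.47090
x = ρ cos φ = 1.70514 × cos(40.05°) = 1.30526
y = ρ sin φ = 1.70514 × sin(40.05°) = 1.09718

1.305 1.097 1.471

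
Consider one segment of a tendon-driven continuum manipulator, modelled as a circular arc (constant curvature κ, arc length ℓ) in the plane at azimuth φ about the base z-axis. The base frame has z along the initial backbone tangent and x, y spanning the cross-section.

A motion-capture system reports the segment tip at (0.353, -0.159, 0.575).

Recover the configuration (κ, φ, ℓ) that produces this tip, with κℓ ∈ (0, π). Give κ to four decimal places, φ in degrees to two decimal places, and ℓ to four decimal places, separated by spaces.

ρ = √(x²+y²) = √(0.353² + -0.159²) = 0.38716
φ = atan2(y, x) mod 360° = atan2(-0.159, 0.353) = 335.7520°
|p|² = ρ² + z² = 0.38716² + 0.575² = 0.48051
κ = 2ρ / |p|² = 2×0.38716 / 0.48051 = 1.61142
θ = 2·atan2(ρ, z) = 2·atan2(0.38716, 0.575) = 1.18518 rad
ℓ = θ/κ = 1.18518/1.61142 = 0.73549

1.6114 335.75 0.7355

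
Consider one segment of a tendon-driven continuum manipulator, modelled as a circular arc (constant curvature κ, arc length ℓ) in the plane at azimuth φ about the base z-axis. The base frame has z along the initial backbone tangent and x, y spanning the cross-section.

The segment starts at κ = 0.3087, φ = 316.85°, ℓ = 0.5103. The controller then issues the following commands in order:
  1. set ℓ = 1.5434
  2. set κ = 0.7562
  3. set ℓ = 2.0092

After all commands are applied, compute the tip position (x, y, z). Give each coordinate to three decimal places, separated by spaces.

0.915 -0.858 1.321

initial: κ=0.3087, φ=316.85°, ℓ=0.5103
cmd 1: set ℓ=1.5434 → (κ,φ,ℓ)=(0.3087,316.85°,1.5434) → tip=(0.2632,-0.2467,1.4857)
cmd 2: set κ=0.7562 → (κ,φ,ℓ)=(0.7562,316.85°,1.5434) → tip=(0.5858,-0.5492,1.2161)
cmd 3: set ℓ=2.0092 → (κ,φ,ℓ)=(0.7562,316.85°,2.0092) → tip=(0.9152,-0.8579,1.3207)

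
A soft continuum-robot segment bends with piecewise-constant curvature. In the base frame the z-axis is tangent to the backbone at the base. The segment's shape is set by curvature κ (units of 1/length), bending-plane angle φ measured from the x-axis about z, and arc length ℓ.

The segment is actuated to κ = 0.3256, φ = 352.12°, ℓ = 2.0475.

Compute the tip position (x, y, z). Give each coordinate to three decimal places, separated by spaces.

θ = κ·ℓ = 0.3256 × 2.0475 = 0.66667 rad
ρ = (1 − cos θ)/κ = (1 − 0.78589)/0.3256 = 0.65759
z = sin θ / κ = 0.61837/0.3256 = 1.89917
x = ρ cos φ = 0.65759 × cos(352.12°) = 0.65138
y = ρ sin φ = 0.65759 × sin(352.12°) = -0.09016

0.651 -0.090 1.899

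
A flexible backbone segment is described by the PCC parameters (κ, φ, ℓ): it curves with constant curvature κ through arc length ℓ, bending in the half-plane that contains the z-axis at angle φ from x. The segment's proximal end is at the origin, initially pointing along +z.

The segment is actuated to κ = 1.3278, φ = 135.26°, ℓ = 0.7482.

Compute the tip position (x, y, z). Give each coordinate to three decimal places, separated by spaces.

-0.243 0.241 0.631

θ = κ·ℓ = 1.3278 × 0.7482 = 0.99346 rad
ρ = (1 − cos θ)/κ = (1 − 0.54579)/1.3278 = 0.34207
z = sin θ / κ = 0.83792/1.3278 = 0.63106
x = ρ cos φ = 0.34207 × cos(135.26°) = -0.24298
y = ρ sin φ = 0.34207 × sin(135.26°) = 0.24078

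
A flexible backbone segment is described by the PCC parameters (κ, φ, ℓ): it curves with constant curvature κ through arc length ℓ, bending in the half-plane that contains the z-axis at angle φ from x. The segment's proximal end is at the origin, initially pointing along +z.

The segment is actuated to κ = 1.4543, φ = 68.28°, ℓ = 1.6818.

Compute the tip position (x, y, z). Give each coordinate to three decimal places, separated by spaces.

0.450 1.129 0.441

θ = κ·ℓ = 1.4543 × 1.6818 = 2.44584 rad
ρ = (1 − cos θ)/κ = (1 − -0.76757)/1.4543 = 1.21541
z = sin θ / κ = 0.64096/1.4543 = 0.44074
x = ρ cos φ = 1.21541 × cos(68.28°) = 0.44979
y = ρ sin φ = 1.21541 × sin(68.28°) = 1.12912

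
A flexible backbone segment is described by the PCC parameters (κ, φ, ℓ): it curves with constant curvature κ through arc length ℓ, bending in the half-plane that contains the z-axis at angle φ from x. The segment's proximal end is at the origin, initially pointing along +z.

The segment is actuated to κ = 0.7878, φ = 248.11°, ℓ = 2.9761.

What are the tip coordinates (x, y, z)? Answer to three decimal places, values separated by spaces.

θ = κ·ℓ = 0.7878 × 2.9761 = 2.34457 rad
ρ = (1 − cos θ)/κ = (1 − -0.69884)/0.7878 = 2.15644
z = sin θ / κ = 0.71528/0.7878 = 0.90794
x = ρ cos φ = 2.15644 × cos(248.11°) = -0.80398
y = ρ sin φ = 2.15644 × sin(248.11°) = -2.00096

-0.804 -2.001 0.908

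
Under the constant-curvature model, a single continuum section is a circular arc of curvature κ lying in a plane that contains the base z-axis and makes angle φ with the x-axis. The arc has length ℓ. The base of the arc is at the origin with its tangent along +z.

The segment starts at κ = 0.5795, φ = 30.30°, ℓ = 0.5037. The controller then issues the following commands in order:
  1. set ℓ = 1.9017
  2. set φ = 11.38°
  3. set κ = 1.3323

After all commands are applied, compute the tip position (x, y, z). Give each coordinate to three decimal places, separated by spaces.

1.340 0.270 0.429

initial: κ=0.5795, φ=30.30°, ℓ=0.5037
cmd 1: set ℓ=1.9017 → (κ,φ,ℓ)=(0.5795,30.30°,1.9017) → tip=(0.8168,0.4773,1.5395)
cmd 2: set φ=11.38° → (κ,φ,ℓ)=(0.5795,11.38°,1.9017) → tip=(0.9274,0.1867,1.5395)
cmd 3: set κ=1.3323 → (κ,φ,ℓ)=(1.3323,11.38°,1.9017) → tip=(1.3398,0.2697,0.4287)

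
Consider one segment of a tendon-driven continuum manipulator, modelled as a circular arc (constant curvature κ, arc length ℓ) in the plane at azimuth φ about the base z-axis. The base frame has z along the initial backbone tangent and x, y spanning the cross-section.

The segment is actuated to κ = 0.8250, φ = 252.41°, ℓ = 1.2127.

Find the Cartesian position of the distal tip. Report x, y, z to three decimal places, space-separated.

-0.169 -0.532 1.020

θ = κ·ℓ = 0.8250 × 1.2127 = 1.00048 rad
ρ = (1 − cos θ)/κ = (1 − 0.53990)/0.8250 = 0.55770
z = sin θ / κ = 0.84173/0.8250 = 1.02028
x = ρ cos φ = 0.55770 × cos(252.41°) = -0.16854
y = ρ sin φ = 0.55770 × sin(252.41°) = -0.53162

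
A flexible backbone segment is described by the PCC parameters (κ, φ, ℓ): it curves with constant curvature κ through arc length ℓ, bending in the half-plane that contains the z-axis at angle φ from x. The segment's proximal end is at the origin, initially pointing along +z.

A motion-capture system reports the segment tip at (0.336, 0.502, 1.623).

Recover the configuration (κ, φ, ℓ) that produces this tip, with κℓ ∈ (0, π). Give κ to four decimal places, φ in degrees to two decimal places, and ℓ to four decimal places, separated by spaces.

ρ = √(x²+y²) = √(0.336² + 0.502²) = 0.60407
φ = atan2(y, x) mod 360° = atan2(0.502, 0.336) = 56.2047°
|p|² = ρ² + z² = 0.60407² + 1.623² = 2.99903
κ = 2ρ / |p|² = 2×0.60407 / 2.99903 = 0.40284
θ = 2·atan2(ρ, z) = 2·atan2(0.60407, 1.623) = 0.71262 rad
ℓ = θ/κ = 0.71262/0.40284 = 1.76896

0.4028 56.20 1.7690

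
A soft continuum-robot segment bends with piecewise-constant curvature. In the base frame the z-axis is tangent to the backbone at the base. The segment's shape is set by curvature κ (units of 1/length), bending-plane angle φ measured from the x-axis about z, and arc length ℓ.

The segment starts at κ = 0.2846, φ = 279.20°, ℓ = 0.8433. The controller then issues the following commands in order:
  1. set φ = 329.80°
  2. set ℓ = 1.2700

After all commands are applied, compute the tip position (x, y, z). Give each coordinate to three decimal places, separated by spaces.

initial: κ=0.2846, φ=279.20°, ℓ=0.8433
cmd 1: set φ=329.80° → (κ,φ,ℓ)=(0.2846,329.80°,0.8433) → tip=(0.0870,-0.0507,0.8352)
cmd 2: set ℓ=1.2700 → (κ,φ,ℓ)=(0.2846,329.80°,1.2700) → tip=(0.1962,-0.1142,1.2425)

0.196 -0.114 1.243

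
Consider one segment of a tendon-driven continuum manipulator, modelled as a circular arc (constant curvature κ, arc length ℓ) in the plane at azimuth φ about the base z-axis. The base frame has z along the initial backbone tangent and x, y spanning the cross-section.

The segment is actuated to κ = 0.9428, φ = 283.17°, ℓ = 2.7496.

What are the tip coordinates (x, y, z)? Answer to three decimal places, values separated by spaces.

0.448 -1.914 0.554

θ = κ·ℓ = 0.9428 × 2.7496 = 2.59232 rad
ρ = (1 − cos θ)/κ = (1 − -0.85291)/0.9428 = 1.96532
z = sin θ / κ = 0.52206/0.9428 = 0.55374
x = ρ cos φ = 1.96532 × cos(283.17°) = 0.44778
y = ρ sin φ = 1.96532 × sin(283.17°) = -1.91363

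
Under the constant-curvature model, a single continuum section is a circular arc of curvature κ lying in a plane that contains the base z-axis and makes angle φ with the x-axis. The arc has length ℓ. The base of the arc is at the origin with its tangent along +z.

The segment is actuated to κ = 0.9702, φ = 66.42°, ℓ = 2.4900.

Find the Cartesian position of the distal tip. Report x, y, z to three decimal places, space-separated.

θ = κ·ℓ = 0.9702 × 2.4900 = 2.41580 rad
ρ = (1 − cos θ)/κ = (1 − -0.74797)/0.9702 = 1.80166
z = sin θ / κ = 0.66373/0.9702 = 0.68412
x = ρ cos φ = 1.80166 × cos(66.42°) = 0.72072
y = ρ sin φ = 1.80166 × sin(66.42°) = 1.65123

0.721 1.651 0.684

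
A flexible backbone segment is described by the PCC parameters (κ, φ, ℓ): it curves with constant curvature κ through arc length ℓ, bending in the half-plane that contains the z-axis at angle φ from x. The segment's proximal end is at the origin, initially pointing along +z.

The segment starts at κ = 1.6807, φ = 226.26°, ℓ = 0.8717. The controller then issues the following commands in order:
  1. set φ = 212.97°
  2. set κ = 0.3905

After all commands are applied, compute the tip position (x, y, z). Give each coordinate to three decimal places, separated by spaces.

initial: κ=1.6807, φ=226.26°, ℓ=0.8717
cmd 1: set φ=212.97° → (κ,φ,ℓ)=(1.6807,212.97°,0.8717) → tip=(-0.4465,-0.2896,0.5917)
cmd 2: set κ=0.3905 → (κ,φ,ℓ)=(0.3905,212.97°,0.8717) → tip=(-0.1233,-0.0800,0.8550)

-0.123 -0.080 0.855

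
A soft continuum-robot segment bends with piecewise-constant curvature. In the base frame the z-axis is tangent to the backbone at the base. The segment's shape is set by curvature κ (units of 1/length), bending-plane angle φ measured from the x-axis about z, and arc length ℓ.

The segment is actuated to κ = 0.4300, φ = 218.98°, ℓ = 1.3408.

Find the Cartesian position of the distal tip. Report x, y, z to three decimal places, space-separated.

θ = κ·ℓ = 0.4300 × 1.3408 = 0.57654 rad
ρ = (1 − cos θ)/κ = (1 − 0.83835)/0.4300 = 0.37593
z = sin θ / κ = 0.54513/0.4300 = 1.26774
x = ρ cos φ = 0.37593 × cos(218.98°) = -0.29223
y = ρ sin φ = 0.37593 × sin(218.98°) = -0.23648

-0.292 -0.236 1.268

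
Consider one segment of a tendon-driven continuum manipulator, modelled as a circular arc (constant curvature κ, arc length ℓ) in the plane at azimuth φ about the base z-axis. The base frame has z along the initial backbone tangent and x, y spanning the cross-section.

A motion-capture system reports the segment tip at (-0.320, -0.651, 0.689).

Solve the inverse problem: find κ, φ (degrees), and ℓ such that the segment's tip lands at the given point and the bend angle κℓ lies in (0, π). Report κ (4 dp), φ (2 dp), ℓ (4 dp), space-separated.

ρ = √(x²+y²) = √(-0.320² + -0.651²) = 0.72540
φ = atan2(y, x) mod 360° = atan2(-0.651, -0.320) = 243.8235°
|p|² = ρ² + z² = 0.72540² + 0.689² = 1.00092
κ = 2ρ / |p|² = 2×0.72540 / 1.00092 = 1.44946
θ = 2·atan2(ρ, z) = 2·atan2(0.72540, 0.689) = 1.62225 rad
ℓ = θ/κ = 1.62225/1.44946 = 1.11921

1.4495 243.82 1.1192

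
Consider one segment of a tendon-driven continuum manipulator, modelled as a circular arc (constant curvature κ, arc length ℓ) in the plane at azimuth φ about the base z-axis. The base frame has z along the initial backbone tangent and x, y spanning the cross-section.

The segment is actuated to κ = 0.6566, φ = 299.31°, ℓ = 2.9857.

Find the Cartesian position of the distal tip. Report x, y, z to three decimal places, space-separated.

1.029 -1.832 1.409

θ = κ·ℓ = 0.6566 × 2.9857 = 1.96041 rad
ρ = (1 − cos θ)/κ = (1 − -0.37983)/0.6566 = 2.10148
z = sin θ / κ = 0.92506/0.6566 = 1.40886
x = ρ cos φ = 2.10148 × cos(299.31°) = 1.02875
y = ρ sin φ = 2.10148 × sin(299.31°) = -1.83246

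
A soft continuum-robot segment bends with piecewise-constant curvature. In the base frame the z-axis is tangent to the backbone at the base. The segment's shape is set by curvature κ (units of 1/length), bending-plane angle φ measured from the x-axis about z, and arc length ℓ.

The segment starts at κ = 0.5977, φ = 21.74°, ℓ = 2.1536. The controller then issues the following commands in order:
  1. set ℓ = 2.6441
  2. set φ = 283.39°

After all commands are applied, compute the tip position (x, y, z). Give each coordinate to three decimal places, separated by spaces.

initial: κ=0.5977, φ=21.74°, ℓ=2.1536
cmd 1: set ℓ=2.6441 → (κ,φ,ℓ)=(0.5977,21.74°,2.6441) → tip=(1.5690,0.6256,1.6730)
cmd 2: set φ=283.39° → (κ,φ,ℓ)=(0.5977,283.39°,2.6441) → tip=(0.3912,-1.6432,1.6730)

0.391 -1.643 1.673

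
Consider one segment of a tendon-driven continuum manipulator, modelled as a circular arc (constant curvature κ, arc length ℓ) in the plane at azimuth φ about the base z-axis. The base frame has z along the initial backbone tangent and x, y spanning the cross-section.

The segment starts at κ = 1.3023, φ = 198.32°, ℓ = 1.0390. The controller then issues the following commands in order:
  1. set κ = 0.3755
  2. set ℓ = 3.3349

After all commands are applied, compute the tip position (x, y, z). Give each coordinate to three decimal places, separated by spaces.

initial: κ=1.3023, φ=198.32°, ℓ=1.0390
cmd 1: set κ=0.3755 → (κ,φ,ℓ)=(0.3755,198.32°,1.0390) → tip=(-0.1900,-0.0629,1.0128)
cmd 2: set ℓ=3.3349 → (κ,φ,ℓ)=(0.3755,198.32°,3.3349) → tip=(-1.7364,-0.5749,2.5291)

-1.736 -0.575 2.529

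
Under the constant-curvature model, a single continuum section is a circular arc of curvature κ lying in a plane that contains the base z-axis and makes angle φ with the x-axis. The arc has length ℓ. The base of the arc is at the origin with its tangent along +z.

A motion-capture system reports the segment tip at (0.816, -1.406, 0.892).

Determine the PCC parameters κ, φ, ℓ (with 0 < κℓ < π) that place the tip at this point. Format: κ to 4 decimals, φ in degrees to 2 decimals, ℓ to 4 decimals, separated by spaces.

ρ = √(x²+y²) = √(0.816² + -1.406²) = 1.62564
φ = atan2(y, x) mod 360° = atan2(-1.406, 0.816) = 300.1296°
|p|² = ρ² + z² = 1.62564² + 0.892² = 3.43836
κ = 2ρ / |p|² = 2×1.62564 / 3.43836 = 0.94559
θ = 2·atan2(ρ, z) = 2·atan2(1.62564, 0.892) = 2.13789 rad
ℓ = θ/κ = 2.13789/0.94559 = 2.26091

0.9456 300.13 2.2609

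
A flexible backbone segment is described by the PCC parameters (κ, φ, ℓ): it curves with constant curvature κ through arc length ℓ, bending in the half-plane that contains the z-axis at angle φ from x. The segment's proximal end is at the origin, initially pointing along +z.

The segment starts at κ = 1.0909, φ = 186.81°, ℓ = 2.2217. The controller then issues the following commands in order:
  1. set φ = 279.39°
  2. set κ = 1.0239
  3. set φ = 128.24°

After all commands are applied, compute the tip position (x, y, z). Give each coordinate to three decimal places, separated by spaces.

-0.996 1.264 0.744

initial: κ=1.0909, φ=186.81°, ℓ=2.2217
cmd 1: set φ=279.39° → (κ,φ,ℓ)=(1.0909,279.39°,2.2217) → tip=(0.2622,-1.5855,0.6030)
cmd 2: set κ=1.0239 → (κ,φ,ℓ)=(1.0239,279.39°,2.2217) → tip=(0.2625,-1.5873,0.7445)
cmd 3: set φ=128.24° → (κ,φ,ℓ)=(1.0239,128.24°,2.2217) → tip=(-0.9958,1.2636,0.7445)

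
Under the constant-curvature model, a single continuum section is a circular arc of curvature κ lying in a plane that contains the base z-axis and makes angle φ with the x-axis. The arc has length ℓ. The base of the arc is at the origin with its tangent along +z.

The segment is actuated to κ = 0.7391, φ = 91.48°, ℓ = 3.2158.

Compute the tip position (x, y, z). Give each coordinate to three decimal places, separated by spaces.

θ = κ·ℓ = 0.7391 × 3.2158 = 2.37680 rad
ρ = (1 − cos θ)/κ = (1 − -0.72152)/0.7391 = 2.32922
z = sin θ / κ = 0.69239/0.7391 = 0.93680
x = ρ cos φ = 2.32922 × cos(91.48°) = -0.06016
y = ρ sin φ = 2.32922 × sin(91.48°) = 2.32844

-0.060 2.328 0.937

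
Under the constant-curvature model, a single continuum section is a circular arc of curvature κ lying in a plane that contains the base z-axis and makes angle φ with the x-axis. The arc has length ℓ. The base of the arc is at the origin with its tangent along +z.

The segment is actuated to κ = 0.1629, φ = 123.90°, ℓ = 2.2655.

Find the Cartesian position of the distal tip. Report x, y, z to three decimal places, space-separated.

θ = κ·ℓ = 0.1629 × 2.2655 = 0.36905 rad
ρ = (1 − cos θ)/κ = (1 − 0.93267)/0.1629 = 0.41332
z = sin θ / κ = 0.36073/0.1629 = 2.21442
x = ρ cos φ = 0.41332 × cos(123.90°) = -0.23053
y = ρ sin φ = 0.41332 × sin(123.90°) = 0.34306

-0.231 0.343 2.214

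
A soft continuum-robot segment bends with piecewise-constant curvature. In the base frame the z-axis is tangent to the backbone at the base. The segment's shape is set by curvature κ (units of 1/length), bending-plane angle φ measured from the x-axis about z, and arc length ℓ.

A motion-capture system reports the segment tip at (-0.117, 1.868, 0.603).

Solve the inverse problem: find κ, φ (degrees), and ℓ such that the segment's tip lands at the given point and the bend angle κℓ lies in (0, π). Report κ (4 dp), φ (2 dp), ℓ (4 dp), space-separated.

0.9681 93.58 2.6013

ρ = √(x²+y²) = √(-0.117² + 1.868²) = 1.87166
φ = atan2(y, x) mod 360° = atan2(1.868, -0.117) = 93.5840°
|p|² = ρ² + z² = 1.87166² + 0.603² = 3.86672
κ = 2ρ / |p|² = 2×1.87166 / 3.86672 = 0.96809
θ = 2·atan2(ρ, z) = 2·atan2(1.87166, 0.603) = 2.51825 rad
ℓ = θ/κ = 2.51825/0.96809 = 2.60126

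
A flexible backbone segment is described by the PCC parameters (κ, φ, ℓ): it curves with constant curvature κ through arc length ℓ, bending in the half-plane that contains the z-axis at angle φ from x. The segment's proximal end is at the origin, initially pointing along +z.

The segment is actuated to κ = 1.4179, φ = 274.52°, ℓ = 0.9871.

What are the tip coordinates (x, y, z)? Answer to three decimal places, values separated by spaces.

0.046 -0.583 0.695

θ = κ·ℓ = 1.4179 × 0.9871 = 1.39961 rad
ρ = (1 − cos θ)/κ = (1 − 0.17035)/1.4179 = 0.58512
z = sin θ / κ = 0.98538/1.4179 = 0.69496
x = ρ cos φ = 0.58512 × cos(274.52°) = 0.04611
y = ρ sin φ = 0.58512 × sin(274.52°) = -0.58330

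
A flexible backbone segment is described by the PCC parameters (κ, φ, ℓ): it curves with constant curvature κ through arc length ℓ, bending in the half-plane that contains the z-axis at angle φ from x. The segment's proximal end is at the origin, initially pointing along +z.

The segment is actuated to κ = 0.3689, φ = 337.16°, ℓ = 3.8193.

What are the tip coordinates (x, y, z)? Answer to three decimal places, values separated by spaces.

θ = κ·ℓ = 0.3689 × 3.8193 = 1.40894 rad
ρ = (1 − cos θ)/κ = (1 − 0.16115)/0.3689 = 2.27392
z = sin θ / κ = 0.98693/0.3689 = 2.67533
x = ρ cos φ = 2.27392 × cos(337.16°) = 2.09563
y = ρ sin φ = 2.27392 × sin(337.16°) = -0.88264

2.096 -0.883 2.675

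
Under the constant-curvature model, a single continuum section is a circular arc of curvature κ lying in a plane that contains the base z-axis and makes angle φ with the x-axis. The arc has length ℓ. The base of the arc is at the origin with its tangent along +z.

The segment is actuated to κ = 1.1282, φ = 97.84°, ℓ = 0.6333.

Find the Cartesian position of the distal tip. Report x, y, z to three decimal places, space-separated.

-0.030 0.215 0.581

θ = κ·ℓ = 1.1282 × 0.6333 = 0.71449 rad
ρ = (1 − cos θ)/κ = (1 − 0.75543)/1.1282 = 0.21678
z = sin θ / κ = 0.65523/1.1282 = 0.58078
x = ρ cos φ = 0.21678 × cos(97.84°) = -0.02957
y = ρ sin φ = 0.21678 × sin(97.84°) = 0.21475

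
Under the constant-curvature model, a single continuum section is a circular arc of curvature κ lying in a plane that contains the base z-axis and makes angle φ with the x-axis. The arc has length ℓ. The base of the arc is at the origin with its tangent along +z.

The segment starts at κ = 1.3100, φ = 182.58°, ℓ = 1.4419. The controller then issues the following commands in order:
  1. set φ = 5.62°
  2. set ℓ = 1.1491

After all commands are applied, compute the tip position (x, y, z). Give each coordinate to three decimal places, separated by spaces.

initial: κ=1.3100, φ=182.58°, ℓ=1.4419
cmd 1: set φ=5.62° → (κ,φ,ℓ)=(1.3100,5.62°,1.4419) → tip=(0.9973,0.0981,0.7251)
cmd 2: set ℓ=1.1491 → (κ,φ,ℓ)=(1.3100,5.62°,1.1491) → tip=(0.7100,0.0699,0.7617)

0.710 0.070 0.762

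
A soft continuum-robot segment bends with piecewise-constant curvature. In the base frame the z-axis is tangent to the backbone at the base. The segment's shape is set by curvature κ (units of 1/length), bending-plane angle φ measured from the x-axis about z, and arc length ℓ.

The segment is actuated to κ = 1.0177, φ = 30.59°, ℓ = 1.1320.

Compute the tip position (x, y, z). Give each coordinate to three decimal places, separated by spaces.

0.502 0.297 0.898

θ = κ·ℓ = 1.0177 × 1.1320 = 1.15204 rad
ρ = (1 − cos θ)/κ = (1 − 0.40663)/1.0177 = 0.58305
z = sin θ / κ = 0.91359/1.0177 = 0.89770
x = ρ cos φ = 0.58305 × cos(30.59°) = 0.50191
y = ρ sin φ = 0.58305 × sin(30.59°) = 0.29671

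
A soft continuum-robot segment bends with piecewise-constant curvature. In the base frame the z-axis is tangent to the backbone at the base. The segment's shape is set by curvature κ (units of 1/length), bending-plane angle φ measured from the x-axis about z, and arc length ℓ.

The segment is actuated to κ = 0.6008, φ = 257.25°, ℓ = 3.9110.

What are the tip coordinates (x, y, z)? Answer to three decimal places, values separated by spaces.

θ = κ·ℓ = 0.6008 × 3.9110 = 2.34973 rad
ρ = (1 − cos θ)/κ = (1 − -0.70252)/0.6008 = 2.83376
z = sin θ / κ = 0.71166/0.6008 = 1.18453
x = ρ cos φ = 2.83376 × cos(257.25°) = -0.62540
y = ρ sin φ = 2.83376 × sin(257.25°) = -2.76388

-0.625 -2.764 1.185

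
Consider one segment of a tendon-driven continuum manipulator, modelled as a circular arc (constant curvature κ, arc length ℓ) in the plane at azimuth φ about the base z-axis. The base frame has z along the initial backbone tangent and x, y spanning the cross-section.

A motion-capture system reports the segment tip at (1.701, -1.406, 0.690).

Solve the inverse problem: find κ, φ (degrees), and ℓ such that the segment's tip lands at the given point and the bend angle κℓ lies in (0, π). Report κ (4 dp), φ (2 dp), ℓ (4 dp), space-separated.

ρ = √(x²+y²) = √(1.701² + -1.406²) = 2.20686
φ = atan2(y, x) mod 360° = atan2(-1.406, 1.701) = 320.4238°
|p|² = ρ² + z² = 2.20686² + 0.690² = 5.34634
κ = 2ρ / |p|² = 2×2.20686 / 5.34634 = 0.82556
θ = 2·atan2(ρ, z) = 2·atan2(2.20686, 0.690) = 2.53553 rad
ℓ = θ/κ = 2.53553/0.82556 = 3.07128

0.8256 320.42 3.0713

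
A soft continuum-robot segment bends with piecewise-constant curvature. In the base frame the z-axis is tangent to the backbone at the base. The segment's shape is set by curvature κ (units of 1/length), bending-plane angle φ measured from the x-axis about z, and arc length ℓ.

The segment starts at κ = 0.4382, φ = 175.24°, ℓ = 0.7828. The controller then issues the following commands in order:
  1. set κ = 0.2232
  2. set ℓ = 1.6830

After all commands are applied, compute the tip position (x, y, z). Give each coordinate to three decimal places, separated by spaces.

-0.311 0.026 1.644

initial: κ=0.4382, φ=175.24°, ℓ=0.7828
cmd 1: set κ=0.2232 → (κ,φ,ℓ)=(0.2232,175.24°,0.7828) → tip=(-0.0680,0.0057,0.7788)
cmd 2: set ℓ=1.6830 → (κ,φ,ℓ)=(0.2232,175.24°,1.6830) → tip=(-0.3113,0.0259,1.6437)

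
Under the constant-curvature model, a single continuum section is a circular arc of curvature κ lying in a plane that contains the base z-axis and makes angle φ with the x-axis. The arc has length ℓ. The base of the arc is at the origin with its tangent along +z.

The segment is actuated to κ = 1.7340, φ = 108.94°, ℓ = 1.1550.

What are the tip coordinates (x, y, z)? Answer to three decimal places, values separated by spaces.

θ = κ·ℓ = 1.7340 × 1.1550 = 2.00277 rad
ρ = (1 − cos θ)/κ = (1 − -0.41866)/1.7340 = 0.81815
z = sin θ / κ = 0.90814/1.7340 = 0.52373
x = ρ cos φ = 0.81815 × cos(108.94°) = -0.26555
y = ρ sin φ = 0.81815 × sin(108.94°) = 0.77385

-0.266 0.774 0.524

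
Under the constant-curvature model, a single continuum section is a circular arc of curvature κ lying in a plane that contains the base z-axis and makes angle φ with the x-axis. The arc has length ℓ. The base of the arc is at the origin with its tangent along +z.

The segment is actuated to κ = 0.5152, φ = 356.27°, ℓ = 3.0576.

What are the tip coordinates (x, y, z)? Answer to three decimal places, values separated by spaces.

θ = κ·ℓ = 0.5152 × 3.0576 = 1.57528 rad
ρ = (1 − cos θ)/κ = (1 − -0.00448)/0.5152 = 1.94969
z = sin θ / κ = 0.99999/0.5152 = 1.94097
x = ρ cos φ = 1.94969 × cos(356.27°) = 1.94556
y = ρ sin φ = 1.94969 × sin(356.27°) = -0.12684

1.946 -0.127 1.941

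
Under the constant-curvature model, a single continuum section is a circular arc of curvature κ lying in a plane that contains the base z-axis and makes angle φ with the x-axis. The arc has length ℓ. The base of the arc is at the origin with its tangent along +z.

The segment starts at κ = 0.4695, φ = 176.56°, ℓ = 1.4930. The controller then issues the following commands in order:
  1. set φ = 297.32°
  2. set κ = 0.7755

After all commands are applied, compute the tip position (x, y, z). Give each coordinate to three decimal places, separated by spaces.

initial: κ=0.4695, φ=176.56°, ℓ=1.4930
cmd 1: set φ=297.32° → (κ,φ,ℓ)=(0.4695,297.32°,1.4930) → tip=(0.2305,-0.4462,1.3737)
cmd 2: set κ=0.7755 → (κ,φ,ℓ)=(0.7755,297.32°,1.4930) → tip=(0.3543,-0.6859,1.1811)

0.354 -0.686 1.181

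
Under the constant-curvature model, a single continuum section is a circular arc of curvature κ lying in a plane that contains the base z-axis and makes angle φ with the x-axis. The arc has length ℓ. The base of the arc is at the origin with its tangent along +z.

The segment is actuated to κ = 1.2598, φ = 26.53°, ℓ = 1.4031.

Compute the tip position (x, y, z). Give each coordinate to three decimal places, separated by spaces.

θ = κ·ℓ = 1.2598 × 1.4031 = 1.76763 rad
ρ = (1 − cos θ)/κ = (1 − -0.19556)/1.2598 = 0.94901
z = sin θ / κ = 0.98069/1.2598 = 0.77845
x = ρ cos φ = 0.94901 × cos(26.53°) = 0.84908
y = ρ sin φ = 0.94901 × sin(26.53°) = 0.42389

0.849 0.424 0.778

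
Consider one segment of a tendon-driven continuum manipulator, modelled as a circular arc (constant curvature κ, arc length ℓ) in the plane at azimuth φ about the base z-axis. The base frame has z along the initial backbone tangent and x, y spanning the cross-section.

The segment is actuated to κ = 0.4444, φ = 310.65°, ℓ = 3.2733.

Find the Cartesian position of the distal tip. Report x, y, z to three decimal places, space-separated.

1.296 -1.509 2.235

θ = κ·ℓ = 0.4444 × 3.2733 = 1.45465 rad
ρ = (1 − cos θ)/κ = (1 − 0.11588)/0.4444 = 1.98947
z = sin θ / κ = 0.99326/0.4444 = 2.23507
x = ρ cos φ = 1.98947 × cos(310.65°) = 1.29601
y = ρ sin φ = 1.98947 × sin(310.65°) = -1.50941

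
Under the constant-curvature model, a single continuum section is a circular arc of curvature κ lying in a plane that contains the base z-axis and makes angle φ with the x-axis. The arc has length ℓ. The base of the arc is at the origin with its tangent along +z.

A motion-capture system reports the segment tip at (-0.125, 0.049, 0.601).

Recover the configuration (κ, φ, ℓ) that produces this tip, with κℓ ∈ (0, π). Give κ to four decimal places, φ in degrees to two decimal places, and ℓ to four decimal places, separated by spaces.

ρ = √(x²+y²) = √(-0.125² + 0.049²) = 0.13426
φ = atan2(y, x) mod 360° = atan2(0.049, -0.125) = 158.5948°
|p|² = ρ² + z² = 0.13426² + 0.601² = 0.37923
κ = 2ρ / |p|² = 2×0.13426 / 0.37923 = 0.70808
θ = 2·atan2(ρ, z) = 2·atan2(0.13426, 0.601) = 0.43957 rad
ℓ = θ/κ = 0.43957/0.70808 = 0.62080

0.7081 158.59 0.6208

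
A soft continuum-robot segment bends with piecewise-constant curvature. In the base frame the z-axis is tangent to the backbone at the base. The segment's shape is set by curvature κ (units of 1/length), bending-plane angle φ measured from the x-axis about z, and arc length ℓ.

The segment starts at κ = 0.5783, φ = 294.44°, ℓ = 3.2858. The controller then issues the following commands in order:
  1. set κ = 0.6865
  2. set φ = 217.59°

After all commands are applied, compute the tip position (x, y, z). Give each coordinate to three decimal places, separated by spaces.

-1.884 -1.451 1.128

initial: κ=0.5783, φ=294.44°, ℓ=3.2858
cmd 1: set κ=0.6865 → (κ,φ,ℓ)=(0.6865,294.44°,3.2858) → tip=(0.9839,-2.1651,1.1282)
cmd 2: set φ=217.59° → (κ,φ,ℓ)=(0.6865,217.59°,3.2858) → tip=(-1.8844,-1.4507,1.1282)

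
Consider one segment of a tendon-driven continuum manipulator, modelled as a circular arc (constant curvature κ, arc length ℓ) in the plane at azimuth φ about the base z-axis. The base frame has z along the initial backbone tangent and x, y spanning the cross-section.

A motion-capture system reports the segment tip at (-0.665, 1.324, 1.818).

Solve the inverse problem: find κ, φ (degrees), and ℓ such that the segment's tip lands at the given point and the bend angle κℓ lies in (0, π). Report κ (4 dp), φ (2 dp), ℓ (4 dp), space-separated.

0.5387 116.67 2.5385

ρ = √(x²+y²) = √(-0.665² + 1.324²) = 1.48162
φ = atan2(y, x) mod 360° = atan2(1.324, -0.665) = 116.6688°
|p|² = ρ² + z² = 1.48162² + 1.818² = 5.50033
κ = 2ρ / |p|² = 2×1.48162 / 5.50033 = 0.53874
θ = 2·atan2(ρ, z) = 2·atan2(1.48162, 1.818) = 1.36761 rad
ℓ = θ/κ = 1.36761/0.53874 = 2.53853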